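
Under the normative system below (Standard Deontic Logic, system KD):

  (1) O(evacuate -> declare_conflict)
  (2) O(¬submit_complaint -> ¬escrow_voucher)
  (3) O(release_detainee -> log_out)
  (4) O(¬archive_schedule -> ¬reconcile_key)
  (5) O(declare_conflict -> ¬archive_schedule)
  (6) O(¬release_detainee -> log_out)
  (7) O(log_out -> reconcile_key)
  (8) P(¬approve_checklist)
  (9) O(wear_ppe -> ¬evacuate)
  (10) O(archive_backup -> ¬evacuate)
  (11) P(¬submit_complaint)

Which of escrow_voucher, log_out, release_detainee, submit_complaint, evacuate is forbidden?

evacuate

Premises 3 and 6 cover both cases: O(release_detainee -> log_out) and O(¬release_detainee -> log_out). Since release_detainee ∨ ¬release_detainee is a tautology, O(log_out) follows.
Applying K to premise 7 (O(log_out -> reconcile_key)) and O(log_out) yields O(reconcile_key).
The contrapositive of premise 4 (O(¬archive_schedule -> ¬reconcile_key)) is O(reconcile_key -> archive_schedule), and O(reconcile_key) is already established, so O(archive_schedule).
The contrapositive of premise 5 (O(declare_conflict -> ¬archive_schedule)) is O(archive_schedule -> ¬declare_conflict), and O(archive_schedule) is already established, so O(¬declare_conflict).
Premise 1 is O(evacuate -> declare_conflict); contrapositively O(¬declare_conflict -> ¬evacuate). Since O(¬declare_conflict) holds, K gives O(¬evacuate).
So O(¬evacuate) holds, i.e. evacuate is forbidden. None of the other listed options is forbidden under the premises.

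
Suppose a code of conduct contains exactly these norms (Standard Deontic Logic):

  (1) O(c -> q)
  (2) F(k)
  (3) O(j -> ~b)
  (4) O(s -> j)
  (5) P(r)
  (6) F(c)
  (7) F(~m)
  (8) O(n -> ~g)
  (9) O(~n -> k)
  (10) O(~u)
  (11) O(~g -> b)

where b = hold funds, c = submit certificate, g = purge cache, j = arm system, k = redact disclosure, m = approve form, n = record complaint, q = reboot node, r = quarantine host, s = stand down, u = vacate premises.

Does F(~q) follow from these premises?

No

Premise 1 is O(c -> q), but O(c) is not derivable from the premises, so it does not yield O(q).
No other premise forces O(q). An ideal world satisfying every premise can still have ~q true, so F(~q) is not derivable.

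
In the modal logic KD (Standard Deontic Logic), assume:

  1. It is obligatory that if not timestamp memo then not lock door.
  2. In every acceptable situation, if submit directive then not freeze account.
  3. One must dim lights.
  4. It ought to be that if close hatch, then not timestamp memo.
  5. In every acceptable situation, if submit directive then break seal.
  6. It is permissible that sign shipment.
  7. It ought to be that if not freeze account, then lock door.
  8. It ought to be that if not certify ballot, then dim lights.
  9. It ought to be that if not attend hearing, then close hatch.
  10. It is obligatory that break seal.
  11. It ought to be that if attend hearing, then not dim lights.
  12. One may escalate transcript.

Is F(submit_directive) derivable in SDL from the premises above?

Yes

From premise 3 we have O(dim_lights).
Premise 11 is O(attend_hearing → ¬dim_lights); contrapositively O(dim_lights → ¬attend_hearing). Since O(dim_lights) holds, K gives O(¬attend_hearing).
With premise 9, O(¬attend_hearing → close_hatch), the K-axiom yields O(close_hatch).
Applying K to premise 4 (O(close_hatch → ¬timestamp_memo)) and O(close_hatch) yields O(¬timestamp_memo).
Premise 1 is O(¬timestamp_memo → ¬lock_door); since O(¬timestamp_memo), deontic closure gives O(¬lock_door).
Premise 7, O(¬freeze_account → lock_door), contraposes to O(¬lock_door → freeze_account); with O(¬lock_door) we get O(freeze_account).
The contrapositive of premise 2 (O(submit_directive → ¬freeze_account)) is O(freeze_account → ¬submit_directive), and O(freeze_account) is already established, so O(¬submit_directive).
Premises 5, 6, 8, 10, 12 do not contribute to this derivation.
So O(¬submit_directive) holds, i.e. F(submit_directive). The claim follows.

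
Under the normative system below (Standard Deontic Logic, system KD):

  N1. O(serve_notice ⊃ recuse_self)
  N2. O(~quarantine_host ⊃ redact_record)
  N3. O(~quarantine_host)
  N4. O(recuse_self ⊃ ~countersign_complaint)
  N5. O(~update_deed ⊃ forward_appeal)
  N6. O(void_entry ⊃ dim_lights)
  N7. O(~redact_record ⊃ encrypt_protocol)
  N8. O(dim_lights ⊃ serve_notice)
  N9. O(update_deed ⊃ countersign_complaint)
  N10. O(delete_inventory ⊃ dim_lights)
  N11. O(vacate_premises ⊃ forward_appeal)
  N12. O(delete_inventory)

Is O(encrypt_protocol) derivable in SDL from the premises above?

No

Premise 7 is O(~redact_record ⊃ encrypt_protocol), but O(~redact_record) is not derivable from the premises, so it does not yield O(encrypt_protocol).
No other premise forces O(encrypt_protocol). An ideal world satisfying every premise can still have encrypt_protocol false, so O(encrypt_protocol) is not derivable.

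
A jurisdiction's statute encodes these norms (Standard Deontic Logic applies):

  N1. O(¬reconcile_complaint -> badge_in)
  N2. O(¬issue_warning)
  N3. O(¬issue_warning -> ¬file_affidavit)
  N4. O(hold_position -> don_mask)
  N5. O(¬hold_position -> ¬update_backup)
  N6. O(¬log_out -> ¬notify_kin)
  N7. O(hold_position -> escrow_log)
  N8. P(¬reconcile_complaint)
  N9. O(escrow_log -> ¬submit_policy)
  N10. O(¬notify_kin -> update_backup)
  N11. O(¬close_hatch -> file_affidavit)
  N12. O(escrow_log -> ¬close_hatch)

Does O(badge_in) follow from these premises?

No

Premise 1 is O(¬reconcile_complaint -> badge_in), but O(¬reconcile_complaint) is not derivable from the premises (the permission P(¬reconcile_complaint) asserts only ¬O(reconcile_complaint), not O(¬reconcile_complaint)), so it does not yield O(badge_in).
No other premise forces O(badge_in). An ideal world satisfying every premise can still have badge_in false, so O(badge_in) is not derivable.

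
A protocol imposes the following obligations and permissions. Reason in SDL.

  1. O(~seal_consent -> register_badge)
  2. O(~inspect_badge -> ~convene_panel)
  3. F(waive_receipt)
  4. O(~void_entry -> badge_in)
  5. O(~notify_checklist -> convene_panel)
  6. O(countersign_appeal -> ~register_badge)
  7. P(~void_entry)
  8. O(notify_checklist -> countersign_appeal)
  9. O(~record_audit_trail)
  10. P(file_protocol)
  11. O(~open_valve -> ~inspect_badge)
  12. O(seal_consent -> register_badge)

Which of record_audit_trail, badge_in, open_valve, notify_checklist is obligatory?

open_valve

Premises 1 and 12 are O(~seal_consent -> register_badge) and O(seal_consent -> register_badge); every ideal world satisfies ~seal_consent or seal_consent, so in either case register_badge holds — hence O(register_badge).
Premise 6 is O(countersign_appeal -> ~register_badge); contrapositively O(register_badge -> ~countersign_appeal). Since O(register_badge) holds, K gives O(~countersign_appeal).
The contrapositive of premise 8 (O(notify_checklist -> countersign_appeal)) is O(~countersign_appeal -> ~notify_checklist), and O(~countersign_appeal) is already established, so O(~notify_checklist).
With premise 5, O(~notify_checklist -> convene_panel), the K-axiom yields O(convene_panel).
Premise 2, O(~inspect_badge -> ~convene_panel), contraposes to O(convene_panel -> inspect_badge); with O(convene_panel) we get O(inspect_badge).
The contrapositive of premise 11 (O(~open_valve -> ~inspect_badge)) is O(inspect_badge -> open_valve), and O(inspect_badge) is already established, so O(open_valve).
So O(open_valve) holds — open_valve is obligatory. None of the other listed options is made obligatory by any chain of premises.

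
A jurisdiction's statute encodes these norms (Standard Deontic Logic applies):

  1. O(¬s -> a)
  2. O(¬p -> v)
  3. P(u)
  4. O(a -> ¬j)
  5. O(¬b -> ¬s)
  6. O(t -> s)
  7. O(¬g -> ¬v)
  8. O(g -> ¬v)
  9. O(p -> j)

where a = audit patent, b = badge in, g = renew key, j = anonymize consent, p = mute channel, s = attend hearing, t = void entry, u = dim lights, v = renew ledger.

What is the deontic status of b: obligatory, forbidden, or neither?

Obligatory

Premises 8 and 7 are O(g -> ¬v) and O(¬g -> ¬v); every ideal world satisfies g or ¬g, so in either case ¬v holds — hence O(¬v).
The contrapositive of premise 2 (O(¬p -> v)) is O(¬v -> p), and O(¬v) is already established, so O(p).
From O(p) and premise 9, O(p -> j), we obtain O(j).
The contrapositive of premise 4 (O(a -> ¬j)) is O(j -> ¬a), and O(j) is already established, so O(¬a).
Premise 1, O(¬s -> a), contraposes to O(¬a -> s); with O(¬a) we get O(s).
The contrapositive of premise 5 (O(¬b -> ¬s)) is O(s -> b), and O(s) is already established, so O(b).
Premises 3, 6 do not contribute to this derivation.
Hence b is obligatory.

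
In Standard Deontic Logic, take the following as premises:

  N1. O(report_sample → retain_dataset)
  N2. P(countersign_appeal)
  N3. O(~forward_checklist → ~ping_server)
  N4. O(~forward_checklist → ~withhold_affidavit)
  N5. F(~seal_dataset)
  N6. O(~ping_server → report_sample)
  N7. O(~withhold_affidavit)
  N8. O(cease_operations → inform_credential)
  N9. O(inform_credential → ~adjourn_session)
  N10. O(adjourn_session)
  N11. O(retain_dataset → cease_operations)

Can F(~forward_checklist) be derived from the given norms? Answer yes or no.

Yes

Premise 10 states O(adjourn_session) outright.
Premise 9 is O(inform_credential → ~adjourn_session); contrapositively O(adjourn_session → ~inform_credential). Since O(adjourn_session) holds, K gives O(~inform_credential).
Premise 8, O(cease_operations → inform_credential), contraposes to O(~inform_credential → ~cease_operations); with O(~inform_credential) we get O(~cease_operations).
Premise 11 is O(retain_dataset → cease_operations); contrapositively O(~cease_operations → ~retain_dataset). Since O(~cease_operations) holds, K gives O(~retain_dataset).
Premise 1 is O(report_sample → retain_dataset); contrapositively O(~retain_dataset → ~report_sample). Since O(~retain_dataset) holds, K gives O(~report_sample).
Premise 6 is O(~ping_server → report_sample); contrapositively O(~report_sample → ping_server). Since O(~report_sample) holds, K gives O(ping_server).
Premise 3 is O(~forward_checklist → ~ping_server); contrapositively O(ping_server → forward_checklist). Since O(ping_server) holds, K gives O(forward_checklist).
Premises 2, 4, 5, 7 do not contribute to this derivation.
So O(forward_checklist) holds, i.e. F(~forward_checklist). The claim follows.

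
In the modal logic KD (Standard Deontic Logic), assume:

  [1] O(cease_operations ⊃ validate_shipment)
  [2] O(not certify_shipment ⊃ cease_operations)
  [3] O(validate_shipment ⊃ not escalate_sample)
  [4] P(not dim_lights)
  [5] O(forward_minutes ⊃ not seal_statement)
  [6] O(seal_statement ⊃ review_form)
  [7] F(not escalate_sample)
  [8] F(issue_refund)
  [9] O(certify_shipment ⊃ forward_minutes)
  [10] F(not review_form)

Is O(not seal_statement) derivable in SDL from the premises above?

F(not escalate_sample) at premise 7 means O(escalate_sample).
Premise 3, O(validate_shipment ⊃ not escalate_sample), contraposes to O(escalate_sample ⊃ not validate_shipment); with O(escalate_sample) we get O(not validate_shipment).
The contrapositive of premise 1 (O(cease_operations ⊃ validate_shipment)) is O(not validate_shipment ⊃ not cease_operations), and O(not validate_shipment) is already established, so O(not cease_operations).
Premise 2, O(not certify_shipment ⊃ cease_operations), contraposes to O(not cease_operations ⊃ certify_shipment); with O(not cease_operations) we get O(certify_shipment).
With premise 9, O(certify_shipment ⊃ forward_minutes), the K-axiom yields O(forward_minutes).
With premise 5, O(forward_minutes ⊃ not seal_statement), the K-axiom yields O(not seal_statement).
Premises 4, 6, 8, 10 do not contribute to this derivation.
So O(not seal_statement) follows.

Yes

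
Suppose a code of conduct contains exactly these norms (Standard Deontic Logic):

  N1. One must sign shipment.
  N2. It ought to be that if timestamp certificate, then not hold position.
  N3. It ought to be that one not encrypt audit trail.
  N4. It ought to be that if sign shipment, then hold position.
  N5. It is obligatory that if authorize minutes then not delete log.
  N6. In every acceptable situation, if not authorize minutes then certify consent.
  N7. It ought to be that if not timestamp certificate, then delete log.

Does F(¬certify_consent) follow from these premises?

Premise 1 states O(sign_shipment) outright.
From O(sign_shipment) and premise 4, O(sign_shipment → hold_position), we obtain O(hold_position).
Premise 2 is O(timestamp_certificate → ¬hold_position); contrapositively O(hold_position → ¬timestamp_certificate). Since O(hold_position) holds, K gives O(¬timestamp_certificate).
With premise 7, O(¬timestamp_certificate → delete_log), the K-axiom yields O(delete_log).
Premise 5 is O(authorize_minutes → ¬delete_log); contrapositively O(delete_log → ¬authorize_minutes). Since O(delete_log) holds, K gives O(¬authorize_minutes).
Applying K to premise 6 (O(¬authorize_minutes → certify_consent)) and O(¬authorize_minutes) yields O(certify_consent).
Premise 3 does not contribute to this derivation.
So O(certify_consent) holds, i.e. F(¬certify_consent). The claim follows.

Yes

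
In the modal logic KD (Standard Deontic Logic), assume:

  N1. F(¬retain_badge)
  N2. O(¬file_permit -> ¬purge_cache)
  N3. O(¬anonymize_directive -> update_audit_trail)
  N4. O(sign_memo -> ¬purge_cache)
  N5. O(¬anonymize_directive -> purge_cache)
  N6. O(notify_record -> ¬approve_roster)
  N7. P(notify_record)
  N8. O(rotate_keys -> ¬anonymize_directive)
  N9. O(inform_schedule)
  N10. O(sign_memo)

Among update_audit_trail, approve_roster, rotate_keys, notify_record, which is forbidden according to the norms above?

rotate_keys

Premise 10 gives O(sign_memo).
Premise 4 is O(sign_memo -> ¬purge_cache); since O(sign_memo), deontic closure gives O(¬purge_cache).
Premise 5, O(¬anonymize_directive -> purge_cache), contraposes to O(¬purge_cache -> anonymize_directive); with O(¬purge_cache) we get O(anonymize_directive).
The contrapositive of premise 8 (O(rotate_keys -> ¬anonymize_directive)) is O(anonymize_directive -> ¬rotate_keys), and O(anonymize_directive) is already established, so O(¬rotate_keys).
So O(¬rotate_keys) holds, i.e. rotate_keys is forbidden. None of the other listed options is forbidden under the premises.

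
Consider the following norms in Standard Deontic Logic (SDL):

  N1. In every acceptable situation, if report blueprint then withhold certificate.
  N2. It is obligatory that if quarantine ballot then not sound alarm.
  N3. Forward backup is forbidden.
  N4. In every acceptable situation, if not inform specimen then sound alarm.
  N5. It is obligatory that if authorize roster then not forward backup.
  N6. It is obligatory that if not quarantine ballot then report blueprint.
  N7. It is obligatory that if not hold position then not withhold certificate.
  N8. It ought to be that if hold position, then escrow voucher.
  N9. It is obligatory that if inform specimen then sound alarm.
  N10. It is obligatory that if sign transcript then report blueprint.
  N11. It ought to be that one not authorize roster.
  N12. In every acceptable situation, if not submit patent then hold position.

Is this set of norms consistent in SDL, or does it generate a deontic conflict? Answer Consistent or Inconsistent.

Consistent

Premise 5 is O(authorize_roster → ¬forward_backup); even if O(¬forward_backup) held, inferring O(authorize_roster) would be affirming the consequent — invalid.
So O(authorize_roster) is not derivable, and the apparent clash with O(¬authorize_roster) does not arise.
A world satisfying every obligation exists (e.g. authorize_roster=false, escrow_voucher=true, forward_backup=false, hold_position=true, inform_specimen=false, quarantine_ballot=false, report_blueprint=true, sign_transcript=false, sound_alarm=true, submit_patent=false, withhold_certificate=true); no atom is both obligatory and forbidden, so the set is consistent.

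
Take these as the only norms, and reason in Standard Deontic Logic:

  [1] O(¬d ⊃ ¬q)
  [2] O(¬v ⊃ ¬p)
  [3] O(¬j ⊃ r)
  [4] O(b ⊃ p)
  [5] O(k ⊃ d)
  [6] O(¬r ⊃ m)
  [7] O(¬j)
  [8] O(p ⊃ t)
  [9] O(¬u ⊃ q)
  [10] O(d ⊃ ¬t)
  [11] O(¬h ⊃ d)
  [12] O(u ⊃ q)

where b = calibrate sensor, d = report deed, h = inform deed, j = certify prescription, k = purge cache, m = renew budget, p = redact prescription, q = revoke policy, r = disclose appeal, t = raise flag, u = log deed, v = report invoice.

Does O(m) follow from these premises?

Premise 6 is O(¬r ⊃ m), but O(¬r) is not derivable from the premises, so it does not yield O(m).
No other premise forces O(m). An ideal world satisfying every premise can still have m false, so O(m) is not derivable.

No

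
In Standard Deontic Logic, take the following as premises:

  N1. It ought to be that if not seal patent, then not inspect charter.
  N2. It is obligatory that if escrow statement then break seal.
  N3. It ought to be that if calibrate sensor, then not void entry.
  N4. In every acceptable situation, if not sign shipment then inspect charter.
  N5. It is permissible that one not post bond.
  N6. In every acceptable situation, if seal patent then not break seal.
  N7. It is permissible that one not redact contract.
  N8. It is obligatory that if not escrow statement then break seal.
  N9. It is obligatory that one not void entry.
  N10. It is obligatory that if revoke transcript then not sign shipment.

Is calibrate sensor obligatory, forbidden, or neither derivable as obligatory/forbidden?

Neither

Premise 3 is O(calibrate_sensor → ¬void_entry); even if O(¬void_entry) held, inferring O(calibrate_sensor) would be affirming the consequent — invalid.
No premise or chain of K-axiom applications forces O(calibrate_sensor), and none forces O(¬calibrate_sensor). So calibrate_sensor is neither obligatory nor forbidden under these norms.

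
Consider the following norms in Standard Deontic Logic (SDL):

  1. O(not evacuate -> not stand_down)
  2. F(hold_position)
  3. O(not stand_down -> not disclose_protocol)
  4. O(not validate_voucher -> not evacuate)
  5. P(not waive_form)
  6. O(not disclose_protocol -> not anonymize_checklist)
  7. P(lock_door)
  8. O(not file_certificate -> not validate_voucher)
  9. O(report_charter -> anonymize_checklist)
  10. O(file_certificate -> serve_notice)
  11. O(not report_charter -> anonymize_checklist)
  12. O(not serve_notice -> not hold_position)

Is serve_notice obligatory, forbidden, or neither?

Premises 9 and 11 cover both cases: O(report_charter -> anonymize_checklist) and O(not report_charter -> anonymize_checklist). Since report_charter ∨ not report_charter is a tautology, O(anonymize_checklist) follows.
Premise 6, O(not disclose_protocol -> not anonymize_checklist), contraposes to O(anonymize_checklist -> disclose_protocol); with O(anonymize_checklist) we get O(disclose_protocol).
The contrapositive of premise 3 (O(not stand_down -> not disclose_protocol)) is O(disclose_protocol -> stand_down), and O(disclose_protocol) is already established, so O(stand_down).
Premise 1, O(not evacuate -> not stand_down), contraposes to O(stand_down -> evacuate); with O(stand_down) we get O(evacuate).
The contrapositive of premise 4 (O(not validate_voucher -> not evacuate)) is O(evacuate -> validate_voucher), and O(evacuate) is already established, so O(validate_voucher).
Premise 8, O(not file_certificate -> not validate_voucher), contraposes to O(validate_voucher -> file_certificate); with O(validate_voucher) we get O(file_certificate).
With premise 10, O(file_certificate -> serve_notice), the K-axiom yields O(serve_notice).
Premises 2, 5, 7, 12 do not contribute to this derivation.
Hence serve_notice is obligatory.

Obligatory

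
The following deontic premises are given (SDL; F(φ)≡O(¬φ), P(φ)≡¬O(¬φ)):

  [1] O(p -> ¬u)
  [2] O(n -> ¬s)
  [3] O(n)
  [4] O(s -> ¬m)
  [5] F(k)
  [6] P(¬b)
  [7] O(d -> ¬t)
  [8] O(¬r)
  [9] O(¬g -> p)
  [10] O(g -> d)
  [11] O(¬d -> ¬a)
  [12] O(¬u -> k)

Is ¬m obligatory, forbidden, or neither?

Neither

Premise 4 is O(s -> ¬m), but O(s) is not derivable from the premises, so it does not yield O(¬m).
No premise or chain of K-axiom applications forces O(¬m), and none forces O(m). So ¬m is neither obligatory nor forbidden under these norms.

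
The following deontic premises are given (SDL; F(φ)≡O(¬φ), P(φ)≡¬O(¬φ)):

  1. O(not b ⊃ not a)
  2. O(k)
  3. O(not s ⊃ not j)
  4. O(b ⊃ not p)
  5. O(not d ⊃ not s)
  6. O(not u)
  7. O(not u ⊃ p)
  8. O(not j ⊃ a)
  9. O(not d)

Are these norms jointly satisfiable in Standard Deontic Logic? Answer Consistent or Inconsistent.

From premise 9 we have O(not d).
Premise 5 is O(not d ⊃ not s); since O(not d), deontic closure gives O(not s).
With premise 3, O(not s ⊃ not j), the K-axiom yields O(not j).
From O(not j) and premise 8, O(not j ⊃ a), we obtain O(a).
Premise 1, O(not b ⊃ not a), contraposes to O(a ⊃ b); with O(a) we get O(b).
From O(b) and premise 4, O(b ⊃ not p), we obtain O(not p).
Premise 7 is O(not u ⊃ p); contrapositively O(not p ⊃ u). Since O(not p) holds, K gives O(u).
Yet premise 6 states O(not u).
We now have both O(u) and O(not u) — u is simultaneously obligatory and forbidden, violating the D-axiom.

Inconsistent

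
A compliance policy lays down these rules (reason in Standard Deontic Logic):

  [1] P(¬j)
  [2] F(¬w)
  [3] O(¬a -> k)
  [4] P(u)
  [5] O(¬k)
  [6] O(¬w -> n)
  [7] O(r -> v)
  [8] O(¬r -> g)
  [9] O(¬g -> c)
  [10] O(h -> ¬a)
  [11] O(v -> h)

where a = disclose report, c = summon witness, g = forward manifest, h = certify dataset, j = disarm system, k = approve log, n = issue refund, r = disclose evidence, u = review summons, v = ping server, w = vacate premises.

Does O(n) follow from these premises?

Premise 6 is O(¬w -> n), but O(¬w) is not derivable from the premises, so it does not yield O(n).
No other premise forces O(n). An ideal world satisfying every premise can still have n false, so O(n) is not derivable.

No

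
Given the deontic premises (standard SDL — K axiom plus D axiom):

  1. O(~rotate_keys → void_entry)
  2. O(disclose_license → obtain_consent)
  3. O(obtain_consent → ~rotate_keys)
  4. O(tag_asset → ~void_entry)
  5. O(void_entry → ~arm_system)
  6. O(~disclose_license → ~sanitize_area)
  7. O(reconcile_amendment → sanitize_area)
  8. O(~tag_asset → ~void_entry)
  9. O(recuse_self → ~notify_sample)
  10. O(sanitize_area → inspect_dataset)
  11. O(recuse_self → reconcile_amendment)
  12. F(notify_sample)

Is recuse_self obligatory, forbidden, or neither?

Premises 8 and 4 cover both cases: O(~tag_asset → ~void_entry) and O(tag_asset → ~void_entry). Since ~tag_asset ∨ tag_asset is a tautology, O(~void_entry) follows.
The contrapositive of premise 1 (O(~rotate_keys → void_entry)) is O(~void_entry → rotate_keys), and O(~void_entry) is already established, so O(rotate_keys).
Premise 3 is O(obtain_consent → ~rotate_keys); contrapositively O(rotate_keys → ~obtain_consent). Since O(rotate_keys) holds, K gives O(~obtain_consent).
Premise 2 is O(disclose_license → obtain_consent); contrapositively O(~obtain_consent → ~disclose_license). Since O(~obtain_consent) holds, K gives O(~disclose_license).
With premise 6, O(~disclose_license → ~sanitize_area), the K-axiom yields O(~sanitize_area).
The contrapositive of premise 7 (O(reconcile_amendment → sanitize_area)) is O(~sanitize_area → ~reconcile_amendment), and O(~sanitize_area) is already established, so O(~reconcile_amendment).
Premise 11 is O(recuse_self → reconcile_amendment); contrapositively O(~reconcile_amendment → ~recuse_self). Since O(~reconcile_amendment) holds, K gives O(~recuse_self).
Premises 5, 9, 10, 12 do not contribute to this derivation.
Thus O(~recuse_self), which is F(recuse_self): recuse_self is forbidden.

Forbidden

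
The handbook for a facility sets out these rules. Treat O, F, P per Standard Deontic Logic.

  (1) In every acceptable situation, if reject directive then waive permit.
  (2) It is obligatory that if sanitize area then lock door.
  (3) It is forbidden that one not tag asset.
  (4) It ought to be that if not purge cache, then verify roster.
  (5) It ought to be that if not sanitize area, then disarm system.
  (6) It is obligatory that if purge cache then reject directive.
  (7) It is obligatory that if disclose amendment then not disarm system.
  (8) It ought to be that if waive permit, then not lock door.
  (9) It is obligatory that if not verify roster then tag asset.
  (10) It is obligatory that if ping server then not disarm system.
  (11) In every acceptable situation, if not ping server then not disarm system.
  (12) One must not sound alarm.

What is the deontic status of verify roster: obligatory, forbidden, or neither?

Obligatory

By case analysis on ¬ping_server: premise 11 gives O(¬ping_server → ¬disarm_system) and premise 10 gives O(ping_server → ¬disarm_system), so O(¬disarm_system) either way.
Premise 5 is O(¬sanitize_area → disarm_system); contrapositively O(¬disarm_system → sanitize_area). Since O(¬disarm_system) holds, K gives O(sanitize_area).
With premise 2, O(sanitize_area → lock_door), the K-axiom yields O(lock_door).
Premise 8 is O(waive_permit → ¬lock_door); contrapositively O(lock_door → ¬waive_permit). Since O(lock_door) holds, K gives O(¬waive_permit).
Premise 1, O(reject_directive → waive_permit), contraposes to O(¬waive_permit → ¬reject_directive); with O(¬waive_permit) we get O(¬reject_directive).
The contrapositive of premise 6 (O(purge_cache → reject_directive)) is O(¬reject_directive → ¬purge_cache), and O(¬reject_directive) is already established, so O(¬purge_cache).
With premise 4, O(¬purge_cache → verify_roster), the K-axiom yields O(verify_roster).
Premises 3, 7, 9, 12 do not contribute to this derivation.
Hence verify_roster is obligatory.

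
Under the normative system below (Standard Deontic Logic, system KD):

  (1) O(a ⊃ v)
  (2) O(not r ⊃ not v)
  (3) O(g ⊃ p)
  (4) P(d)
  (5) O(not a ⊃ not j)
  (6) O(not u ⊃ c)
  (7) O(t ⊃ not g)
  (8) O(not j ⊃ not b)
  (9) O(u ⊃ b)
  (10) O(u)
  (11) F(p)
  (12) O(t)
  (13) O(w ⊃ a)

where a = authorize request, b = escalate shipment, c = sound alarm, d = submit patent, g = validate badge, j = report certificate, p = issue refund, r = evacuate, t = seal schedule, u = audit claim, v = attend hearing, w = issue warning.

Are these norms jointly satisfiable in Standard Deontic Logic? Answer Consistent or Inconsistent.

Consistent

Premise 3 is O(g ⊃ p), but O(g) is not derivable from the premises, so it does not yield O(p).
So O(p) is not derivable, and the apparent clash with O(not p) does not arise.
A world satisfying every obligation exists (e.g. a=true, b=true, c=false, d=false, g=false, j=true, p=false, r=true, t=true, u=true, v=true, w=false); no atom is both obligatory and forbidden, so the set is consistent.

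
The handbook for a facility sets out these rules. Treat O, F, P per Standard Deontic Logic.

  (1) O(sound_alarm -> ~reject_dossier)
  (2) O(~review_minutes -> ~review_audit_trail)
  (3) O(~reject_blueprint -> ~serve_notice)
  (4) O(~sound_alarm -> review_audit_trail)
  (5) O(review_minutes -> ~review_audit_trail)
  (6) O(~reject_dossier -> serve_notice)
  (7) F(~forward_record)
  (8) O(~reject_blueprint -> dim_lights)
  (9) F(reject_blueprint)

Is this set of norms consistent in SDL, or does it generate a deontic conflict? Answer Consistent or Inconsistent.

Inconsistent

Premises 2 and 5 cover both cases: O(~review_minutes -> ~review_audit_trail) and O(review_minutes -> ~review_audit_trail). Since ~review_minutes ∨ review_minutes is a tautology, O(~review_audit_trail) follows.
Premise 4 is O(~sound_alarm -> review_audit_trail); contrapositively O(~review_audit_trail -> sound_alarm). Since O(~review_audit_trail) holds, K gives O(sound_alarm).
Applying K to premise 1 (O(sound_alarm -> ~reject_dossier)) and O(sound_alarm) yields O(~reject_dossier).
Premise 6 is O(~reject_dossier -> serve_notice); since O(~reject_dossier), deontic closure gives O(serve_notice).
The contrapositive of premise 3 (O(~reject_blueprint -> ~serve_notice)) is O(serve_notice -> reject_blueprint), and O(serve_notice) is already established, so O(reject_blueprint).
But premise 9, F(reject_blueprint), means O(~reject_blueprint).
We now have both O(reject_blueprint) and O(~reject_blueprint) — reject_blueprint is simultaneously obligatory and forbidden, violating the D-axiom.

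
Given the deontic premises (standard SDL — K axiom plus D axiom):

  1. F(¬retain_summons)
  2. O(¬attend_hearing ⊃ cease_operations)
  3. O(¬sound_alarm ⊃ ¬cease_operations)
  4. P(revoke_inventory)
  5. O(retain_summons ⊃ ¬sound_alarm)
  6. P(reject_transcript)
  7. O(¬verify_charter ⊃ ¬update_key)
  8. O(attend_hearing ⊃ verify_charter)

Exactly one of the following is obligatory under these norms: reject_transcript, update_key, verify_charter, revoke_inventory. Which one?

Premise 1, F(¬retain_summons), is equivalent to O(retain_summons).
Applying K to premise 5 (O(retain_summons ⊃ ¬sound_alarm)) and O(retain_summons) yields O(¬sound_alarm).
With premise 3, O(¬sound_alarm ⊃ ¬cease_operations), the K-axiom yields O(¬cease_operations).
Premise 2, O(¬attend_hearing ⊃ cease_operations), contraposes to O(¬cease_operations ⊃ attend_hearing); with O(¬cease_operations) we get O(attend_hearing).
From O(attend_hearing) and premise 8, O(attend_hearing ⊃ verify_charter), we obtain O(verify_charter).
So O(verify_charter) holds — verify_charter is obligatory. None of the other listed options is made obligatory by any chain of premises.

verify_charter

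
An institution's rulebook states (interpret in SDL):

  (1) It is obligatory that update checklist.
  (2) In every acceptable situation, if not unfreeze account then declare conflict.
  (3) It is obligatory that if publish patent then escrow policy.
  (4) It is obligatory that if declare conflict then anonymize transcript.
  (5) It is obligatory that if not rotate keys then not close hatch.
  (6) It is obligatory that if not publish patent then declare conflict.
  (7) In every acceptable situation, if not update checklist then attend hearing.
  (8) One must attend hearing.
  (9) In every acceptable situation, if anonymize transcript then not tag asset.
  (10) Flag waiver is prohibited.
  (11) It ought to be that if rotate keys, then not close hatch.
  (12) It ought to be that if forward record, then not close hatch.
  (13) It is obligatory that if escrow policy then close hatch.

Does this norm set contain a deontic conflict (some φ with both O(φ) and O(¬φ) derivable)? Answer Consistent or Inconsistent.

Premise 7 is O(¬update_checklist → attend_hearing); even if O(attend_hearing) held, inferring O(¬update_checklist) would be affirming the consequent — invalid.
So O(¬update_checklist) is not derivable, and the apparent clash with O(update_checklist) does not arise.
A world satisfying every obligation exists (e.g. anonymize_transcript=true, attend_hearing=true, close_hatch=false, declare_conflict=true, escrow_policy=false, flag_waiver=false, forward_record=false, publish_patent=false, rotate_keys=false, tag_asset=false, unfreeze_account=false, update_checklist=true); no atom is both obligatory and forbidden, so the set is consistent.

Consistent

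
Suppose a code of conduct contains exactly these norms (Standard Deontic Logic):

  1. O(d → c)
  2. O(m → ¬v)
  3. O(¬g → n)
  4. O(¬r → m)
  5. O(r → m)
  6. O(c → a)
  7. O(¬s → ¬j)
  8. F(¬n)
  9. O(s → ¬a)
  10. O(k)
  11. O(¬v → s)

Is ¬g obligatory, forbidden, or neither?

Neither

Premise 3 is O(¬g → n); even if O(n) held, inferring O(¬g) would be affirming the consequent — invalid.
No premise or chain of K-axiom applications forces O(¬g), and none forces O(g). So ¬g is neither obligatory nor forbidden under these norms.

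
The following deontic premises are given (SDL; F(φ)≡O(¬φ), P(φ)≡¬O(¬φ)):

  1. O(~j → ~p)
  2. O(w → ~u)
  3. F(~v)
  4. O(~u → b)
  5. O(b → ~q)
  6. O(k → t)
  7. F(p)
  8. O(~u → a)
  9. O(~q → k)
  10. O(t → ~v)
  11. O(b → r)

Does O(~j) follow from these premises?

No

Premise 1 is O(~j → ~p); even if O(~p) held, inferring O(~j) would be affirming the consequent — invalid.
No other premise forces O(~j). An ideal world satisfying every premise can still have ~j false, so O(~j) is not derivable.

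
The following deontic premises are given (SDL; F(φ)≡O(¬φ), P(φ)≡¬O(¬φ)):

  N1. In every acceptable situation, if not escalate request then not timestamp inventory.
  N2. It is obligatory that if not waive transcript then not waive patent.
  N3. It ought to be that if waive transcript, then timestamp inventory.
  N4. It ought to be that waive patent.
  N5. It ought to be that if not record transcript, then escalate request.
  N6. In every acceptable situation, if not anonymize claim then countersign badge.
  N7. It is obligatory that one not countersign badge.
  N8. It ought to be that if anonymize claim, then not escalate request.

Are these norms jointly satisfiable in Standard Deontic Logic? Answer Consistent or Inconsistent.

Premise 4 gives O(waive_patent).
The contrapositive of premise 2 (O(¬waive_transcript → ¬waive_patent)) is O(waive_patent → waive_transcript), and O(waive_patent) is already established, so O(waive_transcript).
Premise 3 is O(waive_transcript → timestamp_inventory); since O(waive_transcript), deontic closure gives O(timestamp_inventory).
Premise 1 is O(¬escalate_request → ¬timestamp_inventory); contrapositively O(timestamp_inventory → escalate_request). Since O(timestamp_inventory) holds, K gives O(escalate_request).
The contrapositive of premise 8 (O(anonymize_claim → ¬escalate_request)) is O(escalate_request → ¬anonymize_claim), and O(escalate_request) is already established, so O(¬anonymize_claim).
With premise 6, O(¬anonymize_claim → countersign_badge), the K-axiom yields O(countersign_badge).
But premise 7 directly asserts O(¬countersign_badge).
We now have both O(countersign_badge) and O(¬countersign_badge) — countersign_badge is simultaneously obligatory and forbidden, violating the D-axiom.

Inconsistent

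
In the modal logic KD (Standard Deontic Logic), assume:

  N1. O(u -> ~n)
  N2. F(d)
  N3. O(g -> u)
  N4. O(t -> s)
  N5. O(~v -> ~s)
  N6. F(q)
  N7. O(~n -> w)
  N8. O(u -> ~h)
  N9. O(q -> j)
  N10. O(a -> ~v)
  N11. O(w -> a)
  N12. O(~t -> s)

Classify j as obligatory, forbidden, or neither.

Neither

Premise 9 is O(q -> j), but O(q) is not derivable from the premises, so it does not yield O(j).
No premise or chain of K-axiom applications forces O(j), and none forces O(~j). So j is neither obligatory nor forbidden under these norms.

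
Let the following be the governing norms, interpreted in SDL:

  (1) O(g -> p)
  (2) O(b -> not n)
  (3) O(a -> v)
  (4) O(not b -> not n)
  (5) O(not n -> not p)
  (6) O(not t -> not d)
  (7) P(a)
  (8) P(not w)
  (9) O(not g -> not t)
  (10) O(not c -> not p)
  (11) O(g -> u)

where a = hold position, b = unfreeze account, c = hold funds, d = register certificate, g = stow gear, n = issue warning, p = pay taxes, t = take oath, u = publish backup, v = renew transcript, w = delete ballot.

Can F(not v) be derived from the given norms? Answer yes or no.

Premise 3 is O(a -> v), but O(a) is not derivable from the premises (the permission P(a) asserts only not O(not a), not O(a)), so it does not yield O(v).
No other premise forces O(v). An ideal world satisfying every premise can still have not v true, so F(not v) is not derivable.

No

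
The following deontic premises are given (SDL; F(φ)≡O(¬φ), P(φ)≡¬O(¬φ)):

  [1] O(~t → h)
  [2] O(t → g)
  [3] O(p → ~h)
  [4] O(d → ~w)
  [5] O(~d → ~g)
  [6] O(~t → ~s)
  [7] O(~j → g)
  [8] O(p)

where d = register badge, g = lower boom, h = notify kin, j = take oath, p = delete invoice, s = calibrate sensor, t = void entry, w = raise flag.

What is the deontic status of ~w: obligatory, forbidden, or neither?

Obligatory

Premise 8 states O(p) outright.
From O(p) and premise 3, O(p → ~h), we obtain O(~h).
The contrapositive of premise 1 (O(~t → h)) is O(~h → t), and O(~h) is already established, so O(t).
Premise 2 is O(t → g); since O(t), deontic closure gives O(g).
The contrapositive of premise 5 (O(~d → ~g)) is O(g → d), and O(g) is already established, so O(d).
From O(d) and premise 4, O(d → ~w), we obtain O(~w).
Premises 6, 7 do not contribute to this derivation.
Hence ~w is obligatory.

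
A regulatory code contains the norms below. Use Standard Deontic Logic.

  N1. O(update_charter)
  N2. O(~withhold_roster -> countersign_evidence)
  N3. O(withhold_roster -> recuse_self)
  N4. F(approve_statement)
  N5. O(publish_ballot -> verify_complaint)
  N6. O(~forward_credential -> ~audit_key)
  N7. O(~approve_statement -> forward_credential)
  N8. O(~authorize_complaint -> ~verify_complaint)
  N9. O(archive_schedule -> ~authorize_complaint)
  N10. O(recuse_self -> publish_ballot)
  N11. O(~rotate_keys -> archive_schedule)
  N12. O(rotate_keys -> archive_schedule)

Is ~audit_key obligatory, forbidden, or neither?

Premise 6 is O(~forward_credential -> ~audit_key), but O(~forward_credential) is not derivable from the premises, so it does not yield O(~audit_key).
No premise or chain of K-axiom applications forces O(~audit_key), and none forces O(audit_key). So ~audit_key is neither obligatory nor forbidden under these norms.

Neither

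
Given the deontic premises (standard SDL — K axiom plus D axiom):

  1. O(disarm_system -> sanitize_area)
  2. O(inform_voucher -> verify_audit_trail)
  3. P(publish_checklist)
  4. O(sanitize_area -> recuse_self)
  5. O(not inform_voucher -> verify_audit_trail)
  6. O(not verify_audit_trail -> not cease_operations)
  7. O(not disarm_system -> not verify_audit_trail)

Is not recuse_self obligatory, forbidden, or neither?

Premises 2 and 5 are O(inform_voucher -> verify_audit_trail) and O(not inform_voucher -> verify_audit_trail); every ideal world satisfies inform_voucher or not inform_voucher, so in either case verify_audit_trail holds — hence O(verify_audit_trail).
Premise 7 is O(not disarm_system -> not verify_audit_trail); contrapositively O(verify_audit_trail -> disarm_system). Since O(verify_audit_trail) holds, K gives O(disarm_system).
From O(disarm_system) and premise 1, O(disarm_system -> sanitize_area), we obtain O(sanitize_area).
Applying K to premise 4 (O(sanitize_area -> recuse_self)) and O(sanitize_area) yields O(recuse_self).
Premises 3, 6 do not contribute to this derivation.
Thus O(recuse_self), which is F(not recuse_self): not recuse_self is forbidden.

Forbidden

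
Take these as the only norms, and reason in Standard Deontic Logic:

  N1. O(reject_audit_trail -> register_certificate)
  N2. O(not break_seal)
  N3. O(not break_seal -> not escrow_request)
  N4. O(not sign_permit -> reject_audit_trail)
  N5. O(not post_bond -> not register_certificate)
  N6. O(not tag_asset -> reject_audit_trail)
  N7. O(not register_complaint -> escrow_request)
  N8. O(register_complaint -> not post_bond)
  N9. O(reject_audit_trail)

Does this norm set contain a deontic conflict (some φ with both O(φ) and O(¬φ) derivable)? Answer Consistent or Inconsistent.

Premise 9 gives O(reject_audit_trail).
Premise 1 is O(reject_audit_trail -> register_certificate); since O(reject_audit_trail), deontic closure gives O(register_certificate).
The contrapositive of premise 5 (O(not post_bond -> not register_certificate)) is O(register_certificate -> post_bond), and O(register_certificate) is already established, so O(post_bond).
Premise 8, O(register_complaint -> not post_bond), contraposes to O(post_bond -> not register_complaint); with O(post_bond) we get O(not register_complaint).
From O(not register_complaint) and premise 7, O(not register_complaint -> escrow_request), we obtain O(escrow_request).
Premise 3, O(not break_seal -> not escrow_request), contraposes to O(escrow_request -> break_seal); with O(escrow_request) we get O(break_seal).
However, premise 2 gives O(not break_seal).
We now have both O(break_seal) and O(not break_seal) — break_seal is simultaneously obligatory and forbidden, violating the D-axiom.

Inconsistent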